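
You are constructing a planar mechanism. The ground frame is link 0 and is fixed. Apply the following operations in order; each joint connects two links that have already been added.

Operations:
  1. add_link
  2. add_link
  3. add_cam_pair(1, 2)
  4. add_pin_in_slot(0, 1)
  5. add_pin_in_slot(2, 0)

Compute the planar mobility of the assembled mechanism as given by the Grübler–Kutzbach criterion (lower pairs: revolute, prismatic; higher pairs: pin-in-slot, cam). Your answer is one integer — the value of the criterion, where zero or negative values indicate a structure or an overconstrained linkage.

L=1 J1=0 J2=0
add link → L=2 J1=0 J2=0
add link → L=3 J1=0 J2=0
C@1,2 dof=2 J2 → L=3 J1=0 J2=1
PS@0,1 dof=2 J2 → L=3 J1=0 J2=2
PS@2,0 dof=2 J2 → L=3 J1=0 J2=3
M=3(L−1)−2J1−J2=3·2−2·0−3=3

M = 3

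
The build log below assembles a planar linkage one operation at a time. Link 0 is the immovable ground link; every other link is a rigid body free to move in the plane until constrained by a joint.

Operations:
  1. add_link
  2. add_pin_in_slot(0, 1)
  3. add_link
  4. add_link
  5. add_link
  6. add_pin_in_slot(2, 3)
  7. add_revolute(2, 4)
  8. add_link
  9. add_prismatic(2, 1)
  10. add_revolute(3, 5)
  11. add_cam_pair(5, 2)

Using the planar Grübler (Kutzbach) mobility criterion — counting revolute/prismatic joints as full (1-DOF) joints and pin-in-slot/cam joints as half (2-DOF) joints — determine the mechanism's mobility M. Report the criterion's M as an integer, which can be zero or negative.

M = 6

link 0 = ground. State L|J1|J2 = 1|0|0
+link1  2|0|0
PS(0,1) f=2→J2  2|0|1
+link2  3|0|1
+link3  4|0|1
+link4  5|0|1
PS(2,3) f=2→J2  5|0|2
R(2,4) f=1→J1  5|1|2
+link5  6|1|2
P(2,1) f=1→J1  6|2|2
R(3,5) f=1→J1  6|3|2
C(5,2) f=2→J2  6|3|3
M = 3(6−1)−2·3−3 = 15−6−3 = 6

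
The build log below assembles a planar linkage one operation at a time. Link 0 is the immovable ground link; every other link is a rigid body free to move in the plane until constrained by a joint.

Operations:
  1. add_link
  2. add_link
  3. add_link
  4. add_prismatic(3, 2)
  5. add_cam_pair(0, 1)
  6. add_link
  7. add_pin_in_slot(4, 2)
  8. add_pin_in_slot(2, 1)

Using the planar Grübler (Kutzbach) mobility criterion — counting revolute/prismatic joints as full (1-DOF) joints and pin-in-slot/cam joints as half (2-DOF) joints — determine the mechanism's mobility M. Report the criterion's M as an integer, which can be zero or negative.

link 0 = ground. State L|J1|J2 = 1|0|0
+link1  2|0|0
+link2  3|0|0
+link3  4|0|0
P(3,2) f=1→J1  4|1|0
C(0,1) f=2→J2  4|1|1
+link4  5|1|1
PS(4,2) f=2→J2  5|1|2
PS(2,1) f=2→J2  5|1|3
M = 3(5−1)−2·1−3 = 12−2−3 = 7

M = 7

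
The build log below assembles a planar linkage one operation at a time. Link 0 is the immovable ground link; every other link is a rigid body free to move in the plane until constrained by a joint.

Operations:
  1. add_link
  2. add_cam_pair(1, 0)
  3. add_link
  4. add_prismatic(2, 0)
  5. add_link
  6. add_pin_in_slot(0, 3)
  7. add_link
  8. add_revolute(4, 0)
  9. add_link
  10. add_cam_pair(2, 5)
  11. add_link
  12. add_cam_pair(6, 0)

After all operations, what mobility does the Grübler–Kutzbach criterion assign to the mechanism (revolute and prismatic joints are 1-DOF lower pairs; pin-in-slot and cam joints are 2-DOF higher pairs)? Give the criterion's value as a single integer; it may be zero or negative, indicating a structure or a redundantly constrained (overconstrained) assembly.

M = 10

ground; <1,0,0>
#1 <2,0,0>
C:1↔0 J2 <2,0,1>
#2 <3,0,1>
P:2↔0 J1 <3,1,1>
#3 <4,1,1>
PS:0↔3 J2 <4,1,2>
#4 <5,1,2>
R:4↔0 J1 <5,2,2>
#5 <6,2,2>
C:2↔5 J2 <6,2,3>
#6 <7,2,3>
C:6↔0 J2 <7,2,4>
3×6 − 2×2 − 1×4 = 10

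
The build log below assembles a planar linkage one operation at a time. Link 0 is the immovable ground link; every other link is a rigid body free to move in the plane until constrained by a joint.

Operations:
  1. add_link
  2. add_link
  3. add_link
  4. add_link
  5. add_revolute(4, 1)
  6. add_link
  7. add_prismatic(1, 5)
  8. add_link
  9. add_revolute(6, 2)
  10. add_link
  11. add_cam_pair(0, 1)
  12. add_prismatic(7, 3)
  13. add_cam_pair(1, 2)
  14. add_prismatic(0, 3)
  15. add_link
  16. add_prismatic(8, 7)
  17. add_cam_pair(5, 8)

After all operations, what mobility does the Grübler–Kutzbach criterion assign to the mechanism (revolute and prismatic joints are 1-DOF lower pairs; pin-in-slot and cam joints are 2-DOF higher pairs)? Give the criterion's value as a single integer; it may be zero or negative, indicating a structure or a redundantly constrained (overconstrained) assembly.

[1;0;0] (link 0 is ground)
L+ [2;0;0]
L+ [3;0;0]
L+ [4;0;0]
L+ [5;0;0]
R(4,1)∈J1 [5;1;0]
L+ [6;1;0]
P(1,5)∈J1 [6;2;0]
L+ [7;2;0]
R(6,2)∈J1 [7;3;0]
L+ [8;3;0]
C(0,1)∈J2 [8;3;1]
P(7,3)∈J1 [8;4;1]
C(1,2)∈J2 [8;4;2]
P(0,3)∈J1 [8;5;2]
L+ [9;5;2]
P(8,7)∈J1 [9;6;2]
C(5,8)∈J2 [9;6;3]
mobility = 24 − 12 − 3 = 9

M = 9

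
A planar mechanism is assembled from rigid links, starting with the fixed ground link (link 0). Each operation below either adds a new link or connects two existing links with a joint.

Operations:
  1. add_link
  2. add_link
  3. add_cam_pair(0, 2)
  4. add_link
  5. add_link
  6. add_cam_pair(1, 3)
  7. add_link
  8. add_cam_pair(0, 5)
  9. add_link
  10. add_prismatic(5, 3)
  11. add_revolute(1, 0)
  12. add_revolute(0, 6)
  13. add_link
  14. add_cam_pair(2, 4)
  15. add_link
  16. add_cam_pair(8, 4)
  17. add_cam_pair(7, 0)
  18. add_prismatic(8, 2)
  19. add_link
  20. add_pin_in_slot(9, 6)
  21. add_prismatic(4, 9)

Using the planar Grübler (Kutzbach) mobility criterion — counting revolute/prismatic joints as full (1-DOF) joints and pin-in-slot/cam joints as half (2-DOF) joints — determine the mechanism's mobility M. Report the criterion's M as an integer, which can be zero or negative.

link 0 = ground. State L|J1|J2 = 1|0|0
+link1  2|0|0
+link2  3|0|0
C(0,2) f=2→J2  3|0|1
+link3  4|0|1
+link4  5|0|1
C(1,3) f=2→J2  5|0|2
+link5  6|0|2
C(0,5) f=2→J2  6|0|3
+link6  7|0|3
P(5,3) f=1→J1  7|1|3
R(1,0) f=1→J1  7|2|3
R(0,6) f=1→J1  7|3|3
+link7  8|3|3
C(2,4) f=2→J2  8|3|4
+link8  9|3|4
C(8,4) f=2→J2  9|3|5
C(7,0) f=2→J2  9|3|6
P(8,2) f=1→J1  9|4|6
+link9  10|4|6
PS(9,6) f=2→J2  10|4|7
P(4,9) f=1→J1  10|5|7
M = 3(10−1)−2·5−7 = 27−10−7 = 10

M = 10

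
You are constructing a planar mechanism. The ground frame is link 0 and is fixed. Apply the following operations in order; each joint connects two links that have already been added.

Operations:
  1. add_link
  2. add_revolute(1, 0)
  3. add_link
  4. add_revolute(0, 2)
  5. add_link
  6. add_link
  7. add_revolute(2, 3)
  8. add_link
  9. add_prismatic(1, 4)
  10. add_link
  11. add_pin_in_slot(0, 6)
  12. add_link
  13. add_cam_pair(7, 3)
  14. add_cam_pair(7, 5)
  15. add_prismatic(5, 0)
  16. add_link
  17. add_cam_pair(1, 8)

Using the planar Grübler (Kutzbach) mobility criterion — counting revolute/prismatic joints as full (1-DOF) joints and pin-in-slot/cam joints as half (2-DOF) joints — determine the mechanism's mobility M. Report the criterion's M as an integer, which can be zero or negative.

M = 10

link 0 = ground. State L|J1|J2 = 1|0|0
+link1  2|0|0
R(1,0) f=1→J1  2|1|0
+link2  3|1|0
R(0,2) f=1→J1  3|2|0
+link3  4|2|0
+link4  5|2|0
R(2,3) f=1→J1  5|3|0
+link5  6|3|0
P(1,4) f=1→J1  6|4|0
+link6  7|4|0
PS(0,6) f=2→J2  7|4|1
+link7  8|4|1
C(7,3) f=2→J2  8|4|2
C(7,5) f=2→J2  8|4|3
P(5,0) f=1→J1  8|5|3
+link8  9|5|3
C(1,8) f=2→J2  9|5|4
M = 3(9−1)−2·5−4 = 24−10−4 = 10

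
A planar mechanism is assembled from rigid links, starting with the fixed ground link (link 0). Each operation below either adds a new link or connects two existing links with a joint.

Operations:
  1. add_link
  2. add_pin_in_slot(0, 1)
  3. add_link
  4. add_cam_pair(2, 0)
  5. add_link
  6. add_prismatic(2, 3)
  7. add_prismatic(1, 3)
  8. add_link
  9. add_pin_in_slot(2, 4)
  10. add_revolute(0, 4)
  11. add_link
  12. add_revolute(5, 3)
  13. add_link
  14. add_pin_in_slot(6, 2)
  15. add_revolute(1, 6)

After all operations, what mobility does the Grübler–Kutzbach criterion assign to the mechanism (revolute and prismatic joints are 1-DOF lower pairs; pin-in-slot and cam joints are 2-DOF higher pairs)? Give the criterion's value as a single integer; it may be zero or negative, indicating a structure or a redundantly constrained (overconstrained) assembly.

[1;0;0] (link 0 is ground)
L+ [2;0;0]
PS(0,1)∈J2 [2;0;1]
L+ [3;0;1]
C(2,0)∈J2 [3;0;2]
L+ [4;0;2]
P(2,3)∈J1 [4;1;2]
P(1,3)∈J1 [4;2;2]
L+ [5;2;2]
PS(2,4)∈J2 [5;2;3]
R(0,4)∈J1 [5;3;3]
L+ [6;3;3]
R(5,3)∈J1 [6;4;3]
L+ [7;4;3]
PS(6,2)∈J2 [7;4;4]
R(1,6)∈J1 [7;5;4]
mobility = 18 − 10 − 4 = 4

M = 4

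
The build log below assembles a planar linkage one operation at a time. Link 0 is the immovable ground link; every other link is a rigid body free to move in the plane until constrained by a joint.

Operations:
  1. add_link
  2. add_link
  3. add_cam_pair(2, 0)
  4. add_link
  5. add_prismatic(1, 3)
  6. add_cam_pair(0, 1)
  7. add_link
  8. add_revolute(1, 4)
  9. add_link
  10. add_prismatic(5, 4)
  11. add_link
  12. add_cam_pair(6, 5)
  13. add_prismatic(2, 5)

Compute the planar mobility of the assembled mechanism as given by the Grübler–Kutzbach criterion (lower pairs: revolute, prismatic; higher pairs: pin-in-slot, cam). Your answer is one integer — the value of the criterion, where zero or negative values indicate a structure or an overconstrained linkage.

link 0 = ground. State L|J1|J2 = 1|0|0
+link1  2|0|0
+link2  3|0|0
C(2,0) f=2→J2  3|0|1
+link3  4|0|1
P(1,3) f=1→J1  4|1|1
C(0,1) f=2→J2  4|1|2
+link4  5|1|2
R(1,4) f=1→J1  5|2|2
+link5  6|2|2
P(5,4) f=1→J1  6|3|2
+link6  7|3|2
C(6,5) f=2→J2  7|3|3
P(2,5) f=1→J1  7|4|3
M = 3(7−1)−2·4−3 = 18−8−3 = 7

M = 7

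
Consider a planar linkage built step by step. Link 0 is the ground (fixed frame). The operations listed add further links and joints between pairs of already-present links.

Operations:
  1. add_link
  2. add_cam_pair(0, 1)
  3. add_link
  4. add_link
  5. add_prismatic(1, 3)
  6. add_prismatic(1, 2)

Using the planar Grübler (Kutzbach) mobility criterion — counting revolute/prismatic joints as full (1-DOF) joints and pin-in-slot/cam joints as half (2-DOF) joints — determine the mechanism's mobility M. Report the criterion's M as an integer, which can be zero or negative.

M = 4

[1;0;0] (link 0 is ground)
L+ [2;0;0]
C(0,1)∈J2 [2;0;1]
L+ [3;0;1]
L+ [4;0;1]
P(1,3)∈J1 [4;1;1]
P(1,2)∈J1 [4;2;1]
mobility = 9 − 4 − 1 = 4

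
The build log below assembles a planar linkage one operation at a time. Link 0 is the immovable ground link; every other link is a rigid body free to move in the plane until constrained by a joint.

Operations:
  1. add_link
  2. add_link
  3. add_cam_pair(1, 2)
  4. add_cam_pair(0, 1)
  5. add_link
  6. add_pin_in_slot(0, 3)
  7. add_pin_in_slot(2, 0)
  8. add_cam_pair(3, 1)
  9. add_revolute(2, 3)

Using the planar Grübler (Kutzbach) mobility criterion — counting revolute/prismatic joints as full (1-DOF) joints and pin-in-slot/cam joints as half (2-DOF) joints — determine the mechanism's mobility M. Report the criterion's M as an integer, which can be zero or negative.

[1;0;0] (link 0 is ground)
L+ [2;0;0]
L+ [3;0;0]
C(1,2)∈J2 [3;0;1]
C(0,1)∈J2 [3;0;2]
L+ [4;0;2]
PS(0,3)∈J2 [4;0;3]
PS(2,0)∈J2 [4;0;4]
C(3,1)∈J2 [4;0;5]
R(2,3)∈J1 [4;1;5]
mobility = 9 − 2 − 5 = 2

M = 2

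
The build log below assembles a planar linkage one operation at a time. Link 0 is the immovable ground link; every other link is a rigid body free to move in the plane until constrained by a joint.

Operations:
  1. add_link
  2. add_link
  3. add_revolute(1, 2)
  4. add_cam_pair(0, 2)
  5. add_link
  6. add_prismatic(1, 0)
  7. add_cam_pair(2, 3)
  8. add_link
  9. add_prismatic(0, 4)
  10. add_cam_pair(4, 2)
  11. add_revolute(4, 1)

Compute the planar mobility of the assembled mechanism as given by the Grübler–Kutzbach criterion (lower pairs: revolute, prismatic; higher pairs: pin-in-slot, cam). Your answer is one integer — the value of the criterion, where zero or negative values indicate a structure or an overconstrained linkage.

(L,J1,J2)=(1,0,0); link0 fixed
link1: (2,0,0)
link2: (3,0,0)
R 1-2 [J1]: (3,1,0)
C 0-2 [J2]: (3,1,1)
link3: (4,1,1)
P 1-0 [J1]: (4,2,1)
C 2-3 [J2]: (4,2,2)
link4: (5,2,2)
P 0-4 [J1]: (5,3,2)
C 4-2 [J2]: (5,3,3)
R 4-1 [J1]: (5,4,3)
Grübler: 3·4 − 2·4 − 3 = 1

M = 1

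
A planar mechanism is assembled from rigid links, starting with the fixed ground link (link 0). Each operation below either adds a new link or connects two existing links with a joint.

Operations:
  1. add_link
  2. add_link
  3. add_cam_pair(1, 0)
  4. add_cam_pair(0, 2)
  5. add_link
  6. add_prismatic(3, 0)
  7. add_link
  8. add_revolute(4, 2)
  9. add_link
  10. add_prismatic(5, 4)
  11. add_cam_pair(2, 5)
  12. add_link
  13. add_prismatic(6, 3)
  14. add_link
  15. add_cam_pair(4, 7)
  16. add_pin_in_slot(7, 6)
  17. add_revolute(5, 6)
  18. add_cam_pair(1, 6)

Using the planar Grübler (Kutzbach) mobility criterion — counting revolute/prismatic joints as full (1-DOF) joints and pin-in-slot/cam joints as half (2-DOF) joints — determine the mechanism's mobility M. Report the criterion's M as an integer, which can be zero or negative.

M = 5

link 0 = ground. State L|J1|J2 = 1|0|0
+link1  2|0|0
+link2  3|0|0
C(1,0) f=2→J2  3|0|1
C(0,2) f=2→J2  3|0|2
+link3  4|0|2
P(3,0) f=1→J1  4|1|2
+link4  5|1|2
R(4,2) f=1→J1  5|2|2
+link5  6|2|2
P(5,4) f=1→J1  6|3|2
C(2,5) f=2→J2  6|3|3
+link6  7|3|3
P(6,3) f=1→J1  7|4|3
+link7  8|4|3
C(4,7) f=2→J2  8|4|4
PS(7,6) f=2→J2  8|4|5
R(5,6) f=1→J1  8|5|5
C(1,6) f=2→J2  8|5|6
M = 3(8−1)−2·5−6 = 21−10−6 = 5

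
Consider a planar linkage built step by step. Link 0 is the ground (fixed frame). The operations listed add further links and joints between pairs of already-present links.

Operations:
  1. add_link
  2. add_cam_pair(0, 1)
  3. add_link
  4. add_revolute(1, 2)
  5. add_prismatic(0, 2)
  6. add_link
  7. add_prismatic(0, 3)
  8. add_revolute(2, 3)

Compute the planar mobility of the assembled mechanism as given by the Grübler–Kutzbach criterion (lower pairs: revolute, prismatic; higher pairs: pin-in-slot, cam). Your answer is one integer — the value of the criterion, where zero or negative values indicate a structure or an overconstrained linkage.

L=1 J1=0 J2=0
add link → L=2 J1=0 J2=0
C@0,1 dof=2 J2 → L=2 J1=0 J2=1
add link → L=3 J1=0 J2=1
R@1,2 dof=1 J1 → L=3 J1=1 J2=1
P@0,2 dof=1 J1 → L=3 J1=2 J2=1
add link → L=4 J1=2 J2=1
P@0,3 dof=1 J1 → L=4 J1=3 J2=1
R@2,3 dof=1 J1 → L=4 J1=4 J2=1
M=3(L−1)−2J1−J2=3·3−2·4−1=0

M = 0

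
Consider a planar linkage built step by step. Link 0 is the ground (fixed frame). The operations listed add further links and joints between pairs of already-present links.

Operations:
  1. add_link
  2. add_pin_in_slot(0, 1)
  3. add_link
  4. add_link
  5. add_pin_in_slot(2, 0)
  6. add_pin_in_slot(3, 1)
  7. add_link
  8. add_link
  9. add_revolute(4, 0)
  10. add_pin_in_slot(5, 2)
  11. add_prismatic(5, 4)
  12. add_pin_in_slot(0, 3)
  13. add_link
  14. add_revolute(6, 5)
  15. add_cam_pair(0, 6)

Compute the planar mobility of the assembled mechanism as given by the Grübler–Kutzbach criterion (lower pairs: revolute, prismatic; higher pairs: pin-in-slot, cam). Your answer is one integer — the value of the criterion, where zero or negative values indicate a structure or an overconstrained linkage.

[1;0;0] (link 0 is ground)
L+ [2;0;0]
PS(0,1)∈J2 [2;0;1]
L+ [3;0;1]
L+ [4;0;1]
PS(2,0)∈J2 [4;0;2]
PS(3,1)∈J2 [4;0;3]
L+ [5;0;3]
L+ [6;0;3]
R(4,0)∈J1 [6;1;3]
PS(5,2)∈J2 [6;1;4]
P(5,4)∈J1 [6;2;4]
PS(0,3)∈J2 [6;2;5]
L+ [7;2;5]
R(6,5)∈J1 [7;3;5]
C(0,6)∈J2 [7;3;6]
mobility = 18 − 6 − 6 = 6

M = 6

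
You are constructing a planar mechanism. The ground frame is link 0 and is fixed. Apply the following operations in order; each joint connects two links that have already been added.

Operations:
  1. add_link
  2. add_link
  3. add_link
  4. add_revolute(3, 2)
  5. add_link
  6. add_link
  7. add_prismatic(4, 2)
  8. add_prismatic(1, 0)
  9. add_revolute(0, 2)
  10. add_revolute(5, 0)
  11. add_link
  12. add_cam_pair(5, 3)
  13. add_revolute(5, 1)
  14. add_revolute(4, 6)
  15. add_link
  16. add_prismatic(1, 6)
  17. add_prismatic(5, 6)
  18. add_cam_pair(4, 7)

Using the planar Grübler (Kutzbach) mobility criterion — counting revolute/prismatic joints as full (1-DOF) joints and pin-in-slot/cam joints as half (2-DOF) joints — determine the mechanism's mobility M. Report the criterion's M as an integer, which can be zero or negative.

M = 1

link 0 = ground. State L|J1|J2 = 1|0|0
+link1  2|0|0
+link2  3|0|0
+link3  4|0|0
R(3,2) f=1→J1  4|1|0
+link4  5|1|0
+link5  6|1|0
P(4,2) f=1→J1  6|2|0
P(1,0) f=1→J1  6|3|0
R(0,2) f=1→J1  6|4|0
R(5,0) f=1→J1  6|5|0
+link6  7|5|0
C(5,3) f=2→J2  7|5|1
R(5,1) f=1→J1  7|6|1
R(4,6) f=1→J1  7|7|1
+link7  8|7|1
P(1,6) f=1→J1  8|8|1
P(5,6) f=1→J1  8|9|1
C(4,7) f=2→J2  8|9|2
M = 3(8−1)−2·9−2 = 21−18−2 = 1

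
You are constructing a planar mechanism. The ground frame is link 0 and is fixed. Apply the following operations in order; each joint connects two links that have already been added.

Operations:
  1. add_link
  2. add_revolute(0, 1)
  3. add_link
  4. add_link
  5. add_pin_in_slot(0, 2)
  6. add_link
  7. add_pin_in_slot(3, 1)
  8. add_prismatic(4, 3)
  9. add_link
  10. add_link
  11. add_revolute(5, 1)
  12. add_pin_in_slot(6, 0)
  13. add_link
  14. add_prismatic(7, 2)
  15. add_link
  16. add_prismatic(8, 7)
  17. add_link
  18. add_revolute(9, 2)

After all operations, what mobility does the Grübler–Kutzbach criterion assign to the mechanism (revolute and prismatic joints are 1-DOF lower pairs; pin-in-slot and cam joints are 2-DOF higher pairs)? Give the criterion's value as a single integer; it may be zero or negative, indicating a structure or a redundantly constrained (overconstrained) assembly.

M = 12

link 0 = ground. State L|J1|J2 = 1|0|0
+link1  2|0|0
R(0,1) f=1→J1  2|1|0
+link2  3|1|0
+link3  4|1|0
PS(0,2) f=2→J2  4|1|1
+link4  5|1|1
PS(3,1) f=2→J2  5|1|2
P(4,3) f=1→J1  5|2|2
+link5  6|2|2
+link6  7|2|2
R(5,1) f=1→J1  7|3|2
PS(6,0) f=2→J2  7|3|3
+link7  8|3|3
P(7,2) f=1→J1  8|4|3
+link8  9|4|3
P(8,7) f=1→J1  9|5|3
+link9  10|5|3
R(9,2) f=1→J1  10|6|3
M = 3(10−1)−2·6−3 = 27−12−3 = 12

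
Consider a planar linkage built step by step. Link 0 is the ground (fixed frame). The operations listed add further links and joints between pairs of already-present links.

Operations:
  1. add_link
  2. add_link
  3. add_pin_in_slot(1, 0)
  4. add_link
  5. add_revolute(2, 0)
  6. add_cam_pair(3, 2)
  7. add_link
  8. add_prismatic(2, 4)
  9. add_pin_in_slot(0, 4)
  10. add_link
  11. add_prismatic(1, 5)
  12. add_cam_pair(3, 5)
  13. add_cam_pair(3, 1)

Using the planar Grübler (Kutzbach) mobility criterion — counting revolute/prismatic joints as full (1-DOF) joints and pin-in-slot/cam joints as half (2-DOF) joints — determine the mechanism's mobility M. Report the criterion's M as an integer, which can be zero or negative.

M = 4

L=1 J1=0 J2=0
add link → L=2 J1=0 J2=0
add link → L=3 J1=0 J2=0
PS@1,0 dof=2 J2 → L=3 J1=0 J2=1
add link → L=4 J1=0 J2=1
R@2,0 dof=1 J1 → L=4 J1=1 J2=1
C@3,2 dof=2 J2 → L=4 J1=1 J2=2
add link → L=5 J1=1 J2=2
P@2,4 dof=1 J1 → L=5 J1=2 J2=2
PS@0,4 dof=2 J2 → L=5 J1=2 J2=3
add link → L=6 J1=2 J2=3
P@1,5 dof=1 J1 → L=6 J1=3 J2=3
C@3,5 dof=2 J2 → L=6 J1=3 J2=4
C@3,1 dof=2 J2 → L=6 J1=3 J2=5
M=3(L−1)−2J1−J2=3·5−2·3−5=4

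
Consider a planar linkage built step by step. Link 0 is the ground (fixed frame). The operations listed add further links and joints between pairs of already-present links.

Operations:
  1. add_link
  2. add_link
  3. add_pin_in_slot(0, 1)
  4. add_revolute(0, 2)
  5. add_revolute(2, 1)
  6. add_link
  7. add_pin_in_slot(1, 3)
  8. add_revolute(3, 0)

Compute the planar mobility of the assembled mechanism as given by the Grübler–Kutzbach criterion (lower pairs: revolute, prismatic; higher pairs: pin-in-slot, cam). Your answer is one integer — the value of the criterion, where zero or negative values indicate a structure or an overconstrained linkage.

L=1 J1=0 J2=0
add link → L=2 J1=0 J2=0
add link → L=3 J1=0 J2=0
PS@0,1 dof=2 J2 → L=3 J1=0 J2=1
R@0,2 dof=1 J1 → L=3 J1=1 J2=1
R@2,1 dof=1 J1 → L=3 J1=2 J2=1
add link → L=4 J1=2 J2=1
PS@1,3 dof=2 J2 → L=4 J1=2 J2=2
R@3,0 dof=1 J1 → L=4 J1=3 J2=2
M=3(L−1)−2J1−J2=3·3−2·3−2=1

M = 1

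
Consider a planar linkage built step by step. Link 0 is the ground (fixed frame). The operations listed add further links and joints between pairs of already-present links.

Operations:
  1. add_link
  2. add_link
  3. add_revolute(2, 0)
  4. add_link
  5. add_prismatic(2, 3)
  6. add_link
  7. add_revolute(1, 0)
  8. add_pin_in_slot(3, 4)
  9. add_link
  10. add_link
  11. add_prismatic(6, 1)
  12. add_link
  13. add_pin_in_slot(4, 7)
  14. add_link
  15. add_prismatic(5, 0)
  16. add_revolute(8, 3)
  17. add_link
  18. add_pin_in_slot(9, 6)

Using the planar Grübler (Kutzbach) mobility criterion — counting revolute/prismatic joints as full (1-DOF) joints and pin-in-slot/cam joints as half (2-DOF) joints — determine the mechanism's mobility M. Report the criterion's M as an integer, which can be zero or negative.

M = 12

L=1 J1=0 J2=0
add link → L=2 J1=0 J2=0
add link → L=3 J1=0 J2=0
R@2,0 dof=1 J1 → L=3 J1=1 J2=0
add link → L=4 J1=1 J2=0
P@2,3 dof=1 J1 → L=4 J1=2 J2=0
add link → L=5 J1=2 J2=0
R@1,0 dof=1 J1 → L=5 J1=3 J2=0
PS@3,4 dof=2 J2 → L=5 J1=3 J2=1
add link → L=6 J1=3 J2=1
add link → L=7 J1=3 J2=1
P@6,1 dof=1 J1 → L=7 J1=4 J2=1
add link → L=8 J1=4 J2=1
PS@4,7 dof=2 J2 → L=8 J1=4 J2=2
add link → L=9 J1=4 J2=2
P@5,0 dof=1 J1 → L=9 J1=5 J2=2
R@8,3 dof=1 J1 → L=9 J1=6 J2=2
add link → L=10 J1=6 J2=2
PS@9,6 dof=2 J2 → L=10 J1=6 J2=3
M=3(L−1)−2J1−J2=3·9−2·6−3=12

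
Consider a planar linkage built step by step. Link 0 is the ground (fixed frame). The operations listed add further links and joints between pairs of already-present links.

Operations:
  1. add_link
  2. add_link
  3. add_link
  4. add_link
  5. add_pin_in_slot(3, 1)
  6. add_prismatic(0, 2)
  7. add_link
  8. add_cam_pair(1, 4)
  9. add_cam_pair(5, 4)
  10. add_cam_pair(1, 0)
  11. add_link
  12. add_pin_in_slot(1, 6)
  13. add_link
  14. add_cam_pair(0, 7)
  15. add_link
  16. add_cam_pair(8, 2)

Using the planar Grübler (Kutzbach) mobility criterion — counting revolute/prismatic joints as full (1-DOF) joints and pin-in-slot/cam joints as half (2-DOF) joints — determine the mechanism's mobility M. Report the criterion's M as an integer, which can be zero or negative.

(L,J1,J2)=(1,0,0); link0 fixed
link1: (2,0,0)
link2: (3,0,0)
link3: (4,0,0)
link4: (5,0,0)
PS 3-1 [J2]: (5,0,1)
P 0-2 [J1]: (5,1,1)
link5: (6,1,1)
C 1-4 [J2]: (6,1,2)
C 5-4 [J2]: (6,1,3)
C 1-0 [J2]: (6,1,4)
link6: (7,1,4)
PS 1-6 [J2]: (7,1,5)
link7: (8,1,5)
C 0-7 [J2]: (8,1,6)
link8: (9,1,6)
C 8-2 [J2]: (9,1,7)
Grübler: 3·8 − 2·1 − 7 = 15

M = 15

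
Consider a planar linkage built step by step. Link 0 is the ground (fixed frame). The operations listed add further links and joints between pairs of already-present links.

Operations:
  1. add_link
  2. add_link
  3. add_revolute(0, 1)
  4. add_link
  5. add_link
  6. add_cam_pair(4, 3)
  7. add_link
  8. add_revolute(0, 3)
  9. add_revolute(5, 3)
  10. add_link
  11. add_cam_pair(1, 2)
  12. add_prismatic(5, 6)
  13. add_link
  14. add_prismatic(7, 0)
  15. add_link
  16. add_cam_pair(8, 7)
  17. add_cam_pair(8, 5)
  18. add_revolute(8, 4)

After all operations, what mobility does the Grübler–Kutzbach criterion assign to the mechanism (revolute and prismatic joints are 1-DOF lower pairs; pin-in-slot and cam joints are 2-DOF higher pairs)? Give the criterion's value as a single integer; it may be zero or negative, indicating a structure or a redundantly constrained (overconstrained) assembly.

M = 8

L=1 J1=0 J2=0
add link → L=2 J1=0 J2=0
add link → L=3 J1=0 J2=0
R@0,1 dof=1 J1 → L=3 J1=1 J2=0
add link → L=4 J1=1 J2=0
add link → L=5 J1=1 J2=0
C@4,3 dof=2 J2 → L=5 J1=1 J2=1
add link → L=6 J1=1 J2=1
R@0,3 dof=1 J1 → L=6 J1=2 J2=1
R@5,3 dof=1 J1 → L=6 J1=3 J2=1
add link → L=7 J1=3 J2=1
C@1,2 dof=2 J2 → L=7 J1=3 J2=2
P@5,6 dof=1 J1 → L=7 J1=4 J2=2
add link → L=8 J1=4 J2=2
P@7,0 dof=1 J1 → L=8 J1=5 J2=2
add link → L=9 J1=5 J2=2
C@8,7 dof=2 J2 → L=9 J1=5 J2=3
C@8,5 dof=2 J2 → L=9 J1=5 J2=4
R@8,4 dof=1 J1 → L=9 J1=6 J2=4
M=3(L−1)−2J1−J2=3·8−2·6−4=8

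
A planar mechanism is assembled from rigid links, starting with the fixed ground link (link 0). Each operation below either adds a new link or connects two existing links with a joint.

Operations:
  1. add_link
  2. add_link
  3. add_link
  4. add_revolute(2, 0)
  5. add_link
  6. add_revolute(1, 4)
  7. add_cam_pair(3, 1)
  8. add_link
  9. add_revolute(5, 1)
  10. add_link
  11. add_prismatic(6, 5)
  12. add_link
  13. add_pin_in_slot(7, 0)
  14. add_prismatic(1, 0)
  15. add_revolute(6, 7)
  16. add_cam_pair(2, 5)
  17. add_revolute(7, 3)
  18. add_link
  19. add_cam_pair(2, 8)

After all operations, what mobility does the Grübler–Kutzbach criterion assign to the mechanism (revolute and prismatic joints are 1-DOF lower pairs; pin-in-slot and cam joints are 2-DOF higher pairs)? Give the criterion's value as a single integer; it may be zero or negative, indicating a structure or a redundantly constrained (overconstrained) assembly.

(L,J1,J2)=(1,0,0); link0 fixed
link1: (2,0,0)
link2: (3,0,0)
link3: (4,0,0)
R 2-0 [J1]: (4,1,0)
link4: (5,1,0)
R 1-4 [J1]: (5,2,0)
C 3-1 [J2]: (5,2,1)
link5: (6,2,1)
R 5-1 [J1]: (6,3,1)
link6: (7,3,1)
P 6-5 [J1]: (7,4,1)
link7: (8,4,1)
PS 7-0 [J2]: (8,4,2)
P 1-0 [J1]: (8,5,2)
R 6-7 [J1]: (8,6,2)
C 2-5 [J2]: (8,6,3)
R 7-3 [J1]: (8,7,3)
link8: (9,7,3)
C 2-8 [J2]: (9,7,4)
Grübler: 3·8 − 2·7 − 4 = 6

M = 6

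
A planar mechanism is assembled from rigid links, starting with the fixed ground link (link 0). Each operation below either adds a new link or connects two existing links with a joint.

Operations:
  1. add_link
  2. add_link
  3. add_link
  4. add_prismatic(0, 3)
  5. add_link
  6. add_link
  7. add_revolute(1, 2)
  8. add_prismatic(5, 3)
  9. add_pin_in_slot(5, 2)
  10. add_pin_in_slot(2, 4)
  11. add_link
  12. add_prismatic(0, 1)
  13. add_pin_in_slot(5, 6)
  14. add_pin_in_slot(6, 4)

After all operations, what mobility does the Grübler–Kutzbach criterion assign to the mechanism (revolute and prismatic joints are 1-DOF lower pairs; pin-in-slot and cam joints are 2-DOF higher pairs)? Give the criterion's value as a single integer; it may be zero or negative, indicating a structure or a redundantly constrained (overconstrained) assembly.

link 0 = ground. State L|J1|J2 = 1|0|0
+link1  2|0|0
+link2  3|0|0
+link3  4|0|0
P(0,3) f=1→J1  4|1|0
+link4  5|1|0
+link5  6|1|0
R(1,2) f=1→J1  6|2|0
P(5,3) f=1→J1  6|3|0
PS(5,2) f=2→J2  6|3|1
PS(2,4) f=2→J2  6|3|2
+link6  7|3|2
P(0,1) f=1→J1  7|4|2
PS(5,6) f=2→J2  7|4|3
PS(6,4) f=2→J2  7|4|4
M = 3(7−1)−2·4−4 = 18−8−4 = 6

M = 6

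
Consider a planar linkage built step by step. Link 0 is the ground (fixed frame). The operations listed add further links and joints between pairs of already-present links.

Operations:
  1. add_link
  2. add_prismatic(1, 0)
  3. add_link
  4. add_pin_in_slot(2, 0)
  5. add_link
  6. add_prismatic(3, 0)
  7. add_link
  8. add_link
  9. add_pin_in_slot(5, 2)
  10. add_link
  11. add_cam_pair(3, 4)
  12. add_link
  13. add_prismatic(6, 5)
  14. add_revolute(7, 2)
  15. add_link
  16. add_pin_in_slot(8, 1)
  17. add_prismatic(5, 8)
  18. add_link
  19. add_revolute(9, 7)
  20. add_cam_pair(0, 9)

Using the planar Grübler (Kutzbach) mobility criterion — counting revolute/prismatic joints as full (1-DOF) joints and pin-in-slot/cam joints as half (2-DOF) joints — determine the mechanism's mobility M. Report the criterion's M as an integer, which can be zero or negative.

[1;0;0] (link 0 is ground)
L+ [2;0;0]
P(1,0)∈J1 [2;1;0]
L+ [3;1;0]
PS(2,0)∈J2 [3;1;1]
L+ [4;1;1]
P(3,0)∈J1 [4;2;1]
L+ [5;2;1]
L+ [6;2;1]
PS(5,2)∈J2 [6;2;2]
L+ [7;2;2]
C(3,4)∈J2 [7;2;3]
L+ [8;2;3]
P(6,5)∈J1 [8;3;3]
R(7,2)∈J1 [8;4;3]
L+ [9;4;3]
PS(8,1)∈J2 [9;4;4]
P(5,8)∈J1 [9;5;4]
L+ [10;5;4]
R(9,7)∈J1 [10;6;4]
C(0,9)∈J2 [10;6;5]
mobility = 27 − 12 − 5 = 10

M = 10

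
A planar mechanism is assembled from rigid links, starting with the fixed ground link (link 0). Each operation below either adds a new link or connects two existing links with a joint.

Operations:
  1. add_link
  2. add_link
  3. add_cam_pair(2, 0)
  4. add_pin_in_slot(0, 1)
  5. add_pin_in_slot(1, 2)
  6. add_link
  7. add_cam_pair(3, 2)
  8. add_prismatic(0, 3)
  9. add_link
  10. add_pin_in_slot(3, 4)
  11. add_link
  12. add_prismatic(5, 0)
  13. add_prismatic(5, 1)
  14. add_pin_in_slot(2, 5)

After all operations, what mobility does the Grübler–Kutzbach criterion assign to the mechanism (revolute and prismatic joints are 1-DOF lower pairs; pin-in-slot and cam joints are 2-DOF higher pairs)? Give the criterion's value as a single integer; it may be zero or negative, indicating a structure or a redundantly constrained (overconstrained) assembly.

M = 3

[1;0;0] (link 0 is ground)
L+ [2;0;0]
L+ [3;0;0]
C(2,0)∈J2 [3;0;1]
PS(0,1)∈J2 [3;0;2]
PS(1,2)∈J2 [3;0;3]
L+ [4;0;3]
C(3,2)∈J2 [4;0;4]
P(0,3)∈J1 [4;1;4]
L+ [5;1;4]
PS(3,4)∈J2 [5;1;5]
L+ [6;1;5]
P(5,0)∈J1 [6;2;5]
P(5,1)∈J1 [6;3;5]
PS(2,5)∈J2 [6;3;6]
mobility = 15 − 6 − 6 = 3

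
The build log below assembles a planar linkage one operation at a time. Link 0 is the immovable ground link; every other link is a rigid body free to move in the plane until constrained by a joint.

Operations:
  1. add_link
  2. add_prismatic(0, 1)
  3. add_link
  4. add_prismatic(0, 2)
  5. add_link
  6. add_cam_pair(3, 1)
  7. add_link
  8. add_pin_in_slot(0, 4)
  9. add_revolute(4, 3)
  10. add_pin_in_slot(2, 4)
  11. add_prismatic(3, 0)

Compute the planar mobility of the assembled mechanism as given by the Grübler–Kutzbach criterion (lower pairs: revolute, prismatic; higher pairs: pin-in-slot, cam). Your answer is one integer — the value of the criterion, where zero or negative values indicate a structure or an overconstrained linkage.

link 0 = ground. State L|J1|J2 = 1|0|0
+link1  2|0|0
P(0,1) f=1→J1  2|1|0
+link2  3|1|0
P(0,2) f=1→J1  3|2|0
+link3  4|2|0
C(3,1) f=2→J2  4|2|1
+link4  5|2|1
PS(0,4) f=2→J2  5|2|2
R(4,3) f=1→J1  5|3|2
PS(2,4) f=2→J2  5|3|3
P(3,0) f=1→J1  5|4|3
M = 3(5−1)−2·4−3 = 12−8−3 = 1

M = 1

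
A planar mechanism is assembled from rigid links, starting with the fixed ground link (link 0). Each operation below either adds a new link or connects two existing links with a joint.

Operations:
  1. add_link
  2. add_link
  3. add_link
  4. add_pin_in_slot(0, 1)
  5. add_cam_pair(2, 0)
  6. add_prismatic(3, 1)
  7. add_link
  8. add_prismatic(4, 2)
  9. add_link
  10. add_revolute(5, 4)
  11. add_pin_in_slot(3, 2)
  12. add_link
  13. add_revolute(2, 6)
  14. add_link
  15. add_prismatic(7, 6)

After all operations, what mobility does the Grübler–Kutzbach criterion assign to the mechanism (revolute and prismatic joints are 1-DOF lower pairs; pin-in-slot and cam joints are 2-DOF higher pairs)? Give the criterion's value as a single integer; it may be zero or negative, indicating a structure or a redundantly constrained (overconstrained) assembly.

M = 8

L=1 J1=0 J2=0
add link → L=2 J1=0 J2=0
add link → L=3 J1=0 J2=0
add link → L=4 J1=0 J2=0
PS@0,1 dof=2 J2 → L=4 J1=0 J2=1
C@2,0 dof=2 J2 → L=4 J1=0 J2=2
P@3,1 dof=1 J1 → L=4 J1=1 J2=2
add link → L=5 J1=1 J2=2
P@4,2 dof=1 J1 → L=5 J1=2 J2=2
add link → L=6 J1=2 J2=2
R@5,4 dof=1 J1 → L=6 J1=3 J2=2
PS@3,2 dof=2 J2 → L=6 J1=3 J2=3
add link → L=7 J1=3 J2=3
R@2,6 dof=1 J1 → L=7 J1=4 J2=3
add link → L=8 J1=4 J2=3
P@7,6 dof=1 J1 → L=8 J1=5 J2=3
M=3(L−1)−2J1−J2=3·7−2·5−3=8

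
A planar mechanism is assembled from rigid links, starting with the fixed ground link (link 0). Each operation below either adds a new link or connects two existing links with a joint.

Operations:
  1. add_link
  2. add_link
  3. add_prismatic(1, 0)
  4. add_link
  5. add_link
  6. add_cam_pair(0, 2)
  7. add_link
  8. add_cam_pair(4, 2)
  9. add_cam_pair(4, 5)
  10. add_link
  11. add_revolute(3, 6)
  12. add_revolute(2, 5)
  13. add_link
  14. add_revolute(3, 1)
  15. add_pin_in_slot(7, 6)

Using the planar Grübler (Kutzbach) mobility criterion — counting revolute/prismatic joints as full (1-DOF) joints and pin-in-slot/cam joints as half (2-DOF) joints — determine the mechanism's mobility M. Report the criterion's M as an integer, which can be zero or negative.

M = 9

[1;0;0] (link 0 is ground)
L+ [2;0;0]
L+ [3;0;0]
P(1,0)∈J1 [3;1;0]
L+ [4;1;0]
L+ [5;1;0]
C(0,2)∈J2 [5;1;1]
L+ [6;1;1]
C(4,2)∈J2 [6;1;2]
C(4,5)∈J2 [6;1;3]
L+ [7;1;3]
R(3,6)∈J1 [7;2;3]
R(2,5)∈J1 [7;3;3]
L+ [8;3;3]
R(3,1)∈J1 [8;4;3]
PS(7,6)∈J2 [8;4;4]
mobility = 21 − 8 − 4 = 9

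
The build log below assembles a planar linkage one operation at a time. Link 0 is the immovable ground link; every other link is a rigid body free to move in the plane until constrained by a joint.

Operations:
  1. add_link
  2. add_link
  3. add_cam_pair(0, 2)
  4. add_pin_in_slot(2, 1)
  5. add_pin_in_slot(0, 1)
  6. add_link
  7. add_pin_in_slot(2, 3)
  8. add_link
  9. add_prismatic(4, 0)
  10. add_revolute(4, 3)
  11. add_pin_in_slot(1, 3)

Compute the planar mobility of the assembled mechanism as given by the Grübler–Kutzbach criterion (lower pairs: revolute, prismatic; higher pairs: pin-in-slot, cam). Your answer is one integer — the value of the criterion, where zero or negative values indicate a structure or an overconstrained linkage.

L=1 J1=0 J2=0
add link → L=2 J1=0 J2=0
add link → L=3 J1=0 J2=0
C@0,2 dof=2 J2 → L=3 J1=0 J2=1
PS@2,1 dof=2 J2 → L=3 J1=0 J2=2
PS@0,1 dof=2 J2 → L=3 J1=0 J2=3
add link → L=4 J1=0 J2=3
PS@2,3 dof=2 J2 → L=4 J1=0 J2=4
add link → L=5 J1=0 J2=4
P@4,0 dof=1 J1 → L=5 J1=1 J2=4
R@4,3 dof=1 J1 → L=5 J1=2 J2=4
PS@1,3 dof=2 J2 → L=5 J1=2 J2=5
M=3(L−1)−2J1−J2=3·4−2·2−5=3

M = 3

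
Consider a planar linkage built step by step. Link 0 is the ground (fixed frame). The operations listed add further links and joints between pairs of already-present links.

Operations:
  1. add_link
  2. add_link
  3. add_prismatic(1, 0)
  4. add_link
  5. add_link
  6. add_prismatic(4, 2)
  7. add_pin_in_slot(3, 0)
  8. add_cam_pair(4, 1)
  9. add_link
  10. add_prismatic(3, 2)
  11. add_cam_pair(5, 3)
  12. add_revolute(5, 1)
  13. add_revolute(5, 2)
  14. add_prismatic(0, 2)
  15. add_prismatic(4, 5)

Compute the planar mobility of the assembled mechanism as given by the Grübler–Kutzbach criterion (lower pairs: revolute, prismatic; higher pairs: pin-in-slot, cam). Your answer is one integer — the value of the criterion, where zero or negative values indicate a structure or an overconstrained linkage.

M = -2

link 0 = ground. State L|J1|J2 = 1|0|0
+link1  2|0|0
+link2  3|0|0
P(1,0) f=1→J1  3|1|0
+link3  4|1|0
+link4  5|1|0
P(4,2) f=1→J1  5|2|0
PS(3,0) f=2→J2  5|2|1
C(4,1) f=2→J2  5|2|2
+link5  6|2|2
P(3,2) f=1→J1  6|3|2
C(5,3) f=2→J2  6|3|3
R(5,1) f=1→J1  6|4|3
R(5,2) f=1→J1  6|5|3
P(0,2) f=1→J1  6|6|3
P(4,5) f=1→J1  6|7|3
M = 3(6−1)−2·7−3 = 15−14−3 = -2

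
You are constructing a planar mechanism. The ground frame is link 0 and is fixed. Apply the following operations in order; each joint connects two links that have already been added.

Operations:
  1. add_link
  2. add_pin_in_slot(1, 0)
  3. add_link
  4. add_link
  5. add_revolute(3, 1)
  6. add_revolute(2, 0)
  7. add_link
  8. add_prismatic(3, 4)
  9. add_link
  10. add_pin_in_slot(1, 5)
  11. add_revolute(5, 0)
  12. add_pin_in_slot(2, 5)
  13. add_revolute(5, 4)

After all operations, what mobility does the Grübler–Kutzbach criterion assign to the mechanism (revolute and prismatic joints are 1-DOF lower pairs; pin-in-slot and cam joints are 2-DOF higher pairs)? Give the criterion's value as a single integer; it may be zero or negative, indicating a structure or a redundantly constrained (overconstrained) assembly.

L=1 J1=0 J2=0
add link → L=2 J1=0 J2=0
PS@1,0 dof=2 J2 → L=2 J1=0 J2=1
add link → L=3 J1=0 J2=1
add link → L=4 J1=0 J2=1
R@3,1 dof=1 J1 → L=4 J1=1 J2=1
R@2,0 dof=1 J1 → L=4 J1=2 J2=1
add link → L=5 J1=2 J2=1
P@3,4 dof=1 J1 → L=5 J1=3 J2=1
add link → L=6 J1=3 J2=1
PS@1,5 dof=2 J2 → L=6 J1=3 J2=2
R@5,0 dof=1 J1 → L=6 J1=4 J2=2
PS@2,5 dof=2 J2 → L=6 J1=4 J2=3
R@5,4 dof=1 J1 → L=6 J1=5 J2=3
M=3(L−1)−2J1−J2=3·5−2·5−3=2

M = 2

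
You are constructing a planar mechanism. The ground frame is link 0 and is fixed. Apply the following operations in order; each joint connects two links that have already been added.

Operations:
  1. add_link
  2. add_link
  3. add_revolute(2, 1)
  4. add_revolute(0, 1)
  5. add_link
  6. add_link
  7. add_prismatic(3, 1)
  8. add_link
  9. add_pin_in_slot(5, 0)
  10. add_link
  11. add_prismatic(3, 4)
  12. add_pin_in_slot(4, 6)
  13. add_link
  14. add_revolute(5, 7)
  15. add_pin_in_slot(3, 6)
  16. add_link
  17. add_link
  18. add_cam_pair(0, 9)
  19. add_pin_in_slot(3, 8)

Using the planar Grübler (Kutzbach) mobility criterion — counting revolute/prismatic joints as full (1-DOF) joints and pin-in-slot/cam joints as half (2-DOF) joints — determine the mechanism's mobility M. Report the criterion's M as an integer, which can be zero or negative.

L=1 J1=0 J2=0
add link → L=2 J1=0 J2=0
add link → L=3 J1=0 J2=0
R@2,1 dof=1 J1 → L=3 J1=1 J2=0
R@0,1 dof=1 J1 → L=3 J1=2 J2=0
add link → L=4 J1=2 J2=0
add link → L=5 J1=2 J2=0
P@3,1 dof=1 J1 → L=5 J1=3 J2=0
add link → L=6 J1=3 J2=0
PS@5,0 dof=2 J2 → L=6 J1=3 J2=1
add link → L=7 J1=3 J2=1
P@3,4 dof=1 J1 → L=7 J1=4 J2=1
PS@4,6 dof=2 J2 → L=7 J1=4 J2=2
add link → L=8 J1=4 J2=2
R@5,7 dof=1 J1 → L=8 J1=5 J2=2
PS@3,6 dof=2 J2 → L=8 J1=5 J2=3
add link → L=9 J1=5 J2=3
add link → L=10 J1=5 J2=3
C@0,9 dof=2 J2 → L=10 J1=5 J2=4
PS@3,8 dof=2 J2 → L=10 J1=5 J2=5
M=3(L−1)−2J1−J2=3·9−2·5−5=12

M = 12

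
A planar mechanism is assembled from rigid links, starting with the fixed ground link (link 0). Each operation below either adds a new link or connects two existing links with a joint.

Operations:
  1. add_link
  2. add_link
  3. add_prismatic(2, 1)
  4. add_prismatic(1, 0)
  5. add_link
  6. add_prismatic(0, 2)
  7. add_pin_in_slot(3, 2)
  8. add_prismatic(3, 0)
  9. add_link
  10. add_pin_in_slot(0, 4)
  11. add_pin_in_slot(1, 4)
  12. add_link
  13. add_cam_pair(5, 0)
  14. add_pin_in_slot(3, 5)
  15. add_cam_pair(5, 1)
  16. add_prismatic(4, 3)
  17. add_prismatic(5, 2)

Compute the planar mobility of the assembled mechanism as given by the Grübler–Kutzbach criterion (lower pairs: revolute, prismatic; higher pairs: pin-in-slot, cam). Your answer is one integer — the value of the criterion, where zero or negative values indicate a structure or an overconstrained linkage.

link 0 = ground. State L|J1|J2 = 1|0|0
+link1  2|0|0
+link2  3|0|0
P(2,1) f=1→J1  3|1|0
P(1,0) f=1→J1  3|2|0
+link3  4|2|0
P(0,2) f=1→J1  4|3|0
PS(3,2) f=2→J2  4|3|1
P(3,0) f=1→J1  4|4|1
+link4  5|4|1
PS(0,4) f=2→J2  5|4|2
PS(1,4) f=2→J2  5|4|3
+link5  6|4|3
C(5,0) f=2→J2  6|4|4
PS(3,5) f=2→J2  6|4|5
C(5,1) f=2→J2  6|4|6
P(4,3) f=1→J1  6|5|6
P(5,2) f=1→J1  6|6|6
M = 3(6−1)−2·6−6 = 15−12−6 = -3

M = -3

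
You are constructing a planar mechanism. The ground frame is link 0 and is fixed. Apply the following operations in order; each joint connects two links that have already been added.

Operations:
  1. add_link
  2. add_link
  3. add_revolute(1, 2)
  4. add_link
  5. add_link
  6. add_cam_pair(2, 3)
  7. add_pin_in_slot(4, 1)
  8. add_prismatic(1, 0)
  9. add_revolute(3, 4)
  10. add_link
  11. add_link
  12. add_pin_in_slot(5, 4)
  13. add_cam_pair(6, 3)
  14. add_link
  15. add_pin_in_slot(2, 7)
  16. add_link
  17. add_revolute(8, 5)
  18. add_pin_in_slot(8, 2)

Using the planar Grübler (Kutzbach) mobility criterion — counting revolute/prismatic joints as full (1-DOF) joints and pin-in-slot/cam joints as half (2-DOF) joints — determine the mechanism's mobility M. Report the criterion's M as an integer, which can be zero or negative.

[1;0;0] (link 0 is ground)
L+ [2;0;0]
L+ [3;0;0]
R(1,2)∈J1 [3;1;0]
L+ [4;1;0]
L+ [5;1;0]
C(2,3)∈J2 [5;1;1]
PS(4,1)∈J2 [5;1;2]
P(1,0)∈J1 [5;2;2]
R(3,4)∈J1 [5;3;2]
L+ [6;3;2]
L+ [7;3;2]
PS(5,4)∈J2 [7;3;3]
C(6,3)∈J2 [7;3;4]
L+ [8;3;4]
PS(2,7)∈J2 [8;3;5]
L+ [9;3;5]
R(8,5)∈J1 [9;4;5]
PS(8,2)∈J2 [9;4;6]
mobility = 24 − 8 − 6 = 10

M = 10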